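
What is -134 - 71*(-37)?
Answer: 2493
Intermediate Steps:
-134 - 71*(-37) = -134 + 2627 = 2493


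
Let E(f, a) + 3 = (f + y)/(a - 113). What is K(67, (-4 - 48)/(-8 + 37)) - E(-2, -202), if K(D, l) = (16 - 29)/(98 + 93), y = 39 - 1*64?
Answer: 19027/6685 ≈ 2.8462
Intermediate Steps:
y = -25 (y = 39 - 64 = -25)
E(f, a) = -3 + (-25 + f)/(-113 + a) (E(f, a) = -3 + (f - 25)/(a - 113) = -3 + (-25 + f)/(-113 + a))
K(D, l) = -13/191
K(67, (-4 - 48)/(-8 + 37)) - E(-2, -202) = -13/191 - (314 - 2 - 3*(-202))/(-113 - 202) = -13/191 - (314 - 2 + 606)/(-315) = -13/191 - (-1)*918/315 = -13/191 - 1*(-102/35) = -13/191 + 102/35 = 19027/6685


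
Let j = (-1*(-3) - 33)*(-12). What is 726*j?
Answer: 261360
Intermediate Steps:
j = 360 (j = (3 - 33)*(-12) = -30*(-12) = 360)
726*j = 726*360 = 261360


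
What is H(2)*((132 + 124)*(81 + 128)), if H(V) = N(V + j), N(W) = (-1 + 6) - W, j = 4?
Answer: -53504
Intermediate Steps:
N(W) = 5 - W
H(V) = 1 - V (H(V) = 5 - (V + 4) = 5 - (4 + V) = 5 + (-4 - V) = 1 - V)
H(2)*((132 + 124)*(81 + 128)) = (1 - 1*2)*((132 + 124)*(81 + 128)) = (1 - 2)*(256*209) = -1*53504 = -53504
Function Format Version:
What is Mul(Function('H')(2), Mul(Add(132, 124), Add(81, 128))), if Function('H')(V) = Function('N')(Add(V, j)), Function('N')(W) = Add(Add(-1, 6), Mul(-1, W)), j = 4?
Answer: -53504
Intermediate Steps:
Function('N')(W) = Add(5, Mul(-1, W))
Function('H')(V) = Add(1, Mul(-1, V)) (Function('H')(V) = Add(5, Mul(-1, Add(V, 4))) = Add(5, Mul(-1, Add(4, V))) = Add(5, Add(-4, Mul(-1, V))) = Add(1, Mul(-1, V)))
Mul(Function('H')(2), Mul(Add(132, 124), Add(81, 128))) = Mul(Add(1, Mul(-1, 2)), Mul(Add(132, 124), Add(81, 128))) = Mul(Add(1, -2), Mul(256, 209)) = Mul(-1, 53504) = -53504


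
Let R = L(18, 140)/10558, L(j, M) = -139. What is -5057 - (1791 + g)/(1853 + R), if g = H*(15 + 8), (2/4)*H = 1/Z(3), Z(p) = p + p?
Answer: -296859911753/58691505 ≈ -5058.0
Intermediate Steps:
Z(p) = 2*p
H = 1/3 (H = 2/((2*3)) = 2/6 = 2*(1/6) = 1/3 ≈ 0.33333)
R = -139/10558 ≈ -0.013165
g = 23/3 (g = (15 + 8)/3 = (1/3)*23 = 23/3 ≈ 7.6667)
-5057 - (1791 + g)/(1853 + R) = -5057 - (1791 + 23/3)/(1853 - 139/10558) = -5057 - 5396/(3*19563835/10558) = -5057 - 5396*10558/(3*19563835) = -5057 - 1*56970968/58691505 = -5057 - 56970968/58691505 = -296859911753/58691505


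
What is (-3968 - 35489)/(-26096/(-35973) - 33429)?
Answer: 202769523/171787903 ≈ 1.1803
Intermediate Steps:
(-3968 - 35489)/(-26096/(-35973) - 33429) = -39457/(-26096*(-1/35973) - 33429) = -39457/(3728/5139 - 33429) = -39457/(-171787903/5139) = -39457*(-5139/171787903) = 202769523/171787903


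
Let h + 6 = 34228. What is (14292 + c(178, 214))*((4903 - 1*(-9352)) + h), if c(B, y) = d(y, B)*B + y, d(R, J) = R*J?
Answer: 329395494714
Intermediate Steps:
d(R, J) = J*R
c(B, y) = y + y*B² (c(B, y) = (B*y)*B + y = y*B² + y = y + y*B²)
h = 34222 (h = -6 + 34228 = 34222)
(14292 + c(178, 214))*((4903 - 1*(-9352)) + h) = (14292 + 214*(1 + 178²))*((4903 - 1*(-9352)) + 34222) = (14292 + 214*(1 + 31684))*((4903 + 9352) + 34222) = (14292 + 214*31685)*(14255 + 34222) = (14292 + 6780590)*48477 = 6794882*48477 = 329395494714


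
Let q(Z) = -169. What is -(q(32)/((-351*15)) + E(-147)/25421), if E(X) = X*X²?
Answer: 1286161342/10295505 ≈ 124.92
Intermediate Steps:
E(X) = X³
-(q(32)/((-351*15)) + E(-147)/25421) = -(-169/((-351*15)) + (-147)³/25421) = -(-169/(-5265) - 3176523*1/25421) = -(-169*(-1/5265) - 3176523/25421) = -(13/405 - 3176523/25421) = -1*(-1286161342/10295505) = 1286161342/10295505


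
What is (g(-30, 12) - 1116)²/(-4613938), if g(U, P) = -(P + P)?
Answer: -649800/2306969 ≈ -0.28167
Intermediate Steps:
g(U, P) = -2*P
(g(-30, 12) - 1116)²/(-4613938) = (-2*12 - 1116)²/(-4613938) = (-24 - 1116)²*(-1/4613938) = (-1140)²*(-1/4613938) = 1299600*(-1/4613938) = -649800/2306969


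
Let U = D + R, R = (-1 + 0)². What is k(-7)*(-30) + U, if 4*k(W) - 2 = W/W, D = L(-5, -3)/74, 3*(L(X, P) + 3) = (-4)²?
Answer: -2383/111 ≈ -21.468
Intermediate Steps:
L(X, P) = 7/3 (L(X, P) = -3 + (⅓)*(-4)² = -3 + (⅓)*16 = -3 + 16/3 = 7/3)
R = 1 (R = (-1)² = 1)
D = 7/222 (D = (7/3)/74 = (7/3)*(1/74) = 7/222 ≈ 0.031532)
k(W) = ¾ (k(W) = ½ + (W/W)/4 = ½ + (¼)*1 = ½ + ¼ = ¾)
U = 229/222 (U = 7/222 + 1 = 229/222 ≈ 1.0315)
k(-7)*(-30) + U = (¾)*(-30) + 229/222 = -45/2 + 229/222 = -2383/111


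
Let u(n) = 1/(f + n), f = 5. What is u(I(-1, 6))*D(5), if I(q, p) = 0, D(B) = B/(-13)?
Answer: -1/13 ≈ -0.076923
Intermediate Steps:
D(B) = -B/13 (D(B) = B*(-1/13) = -B/13)
u(n) = 1/(5 + n)
u(I(-1, 6))*D(5) = (-1/13*5)/(5 + 0) = -5/13/5 = (⅕)*(-5/13) = -1/13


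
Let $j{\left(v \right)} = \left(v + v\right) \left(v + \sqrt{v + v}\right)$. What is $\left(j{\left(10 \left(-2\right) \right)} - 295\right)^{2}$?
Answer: $191025 - 80800 i \sqrt{10} \approx 1.9103 \cdot 10^{5} - 2.5551 \cdot 10^{5} i$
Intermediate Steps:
$j{\left(v \right)} = 2 v \left(v + \sqrt{2} \sqrt{v}\right)$ ($j{\left(v \right)} = 2 v \left(v + \sqrt{2 v}\right) = 2 v \left(v + \sqrt{2} \sqrt{v}\right)$)
$\left(j{\left(10 \left(-2\right) \right)} - 295\right)^{2} = \left(\left(2 \left(10 \left(-2\right)\right)^{2} + 2 \sqrt{2} \left(10 \left(-2\right)\right)^{\frac{3}{2}}\right) - 295\right)^{2} = \left(\left(2 \left(-20\right)^{2} + 2 \sqrt{2} \left(-20\right)^{\frac{3}{2}}\right) - 295\right)^{2} = \left(\left(2 \cdot 400 + 2 \sqrt{2} \left(- 40 i \sqrt{5}\right)\right) - 295\right)^{2} = \left(\left(800 - 80 i \sqrt{10}\right) - 295\right)^{2} = \left(505 - 80 i \sqrt{10}\right)^{2}$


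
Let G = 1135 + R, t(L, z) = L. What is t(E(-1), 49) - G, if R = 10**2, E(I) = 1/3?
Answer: -3704/3 ≈ -1234.7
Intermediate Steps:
E(I) = 1/3
R = 100
G = 1235 (G = 1135 + 100 = 1235)
t(E(-1), 49) - G = 1/3 - 1*1235 = 1/3 - 1235 = -3704/3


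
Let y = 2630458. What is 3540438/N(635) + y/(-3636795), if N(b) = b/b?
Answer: 12875844585752/3636795 ≈ 3.5404e+6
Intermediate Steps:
N(b) = 1
3540438/N(635) + y/(-3636795) = 3540438/1 + 2630458/(-3636795) = 3540438*1 + 2630458*(-1/3636795) = 3540438 - 2630458/3636795 = 12875844585752/3636795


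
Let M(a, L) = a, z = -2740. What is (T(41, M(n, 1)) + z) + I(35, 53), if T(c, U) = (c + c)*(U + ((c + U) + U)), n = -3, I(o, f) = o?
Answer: -81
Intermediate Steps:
T(c, U) = 2*c*(c + 3*U) (T(c, U) = (2*c)*(U + ((U + c) + U)) = (2*c)*(U + (c + 2*U)) = (2*c)*(c + 3*U) = 2*c*(c + 3*U))
(T(41, M(n, 1)) + z) + I(35, 53) = (2*41*(41 + 3*(-3)) - 2740) + 35 = (2*41*(41 - 9) - 2740) + 35 = (2*41*32 - 2740) + 35 = (2624 - 2740) + 35 = -116 + 35 = -81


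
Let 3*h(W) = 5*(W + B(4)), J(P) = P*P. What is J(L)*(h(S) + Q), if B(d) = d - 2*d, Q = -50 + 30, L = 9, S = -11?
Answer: -3645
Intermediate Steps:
J(P) = P²
Q = -20
B(d) = -d
h(W) = -20/3 + 5*W/3 (h(W) = (5*(W - 1*4))/3 = (5*(W - 4))/3 = (5*(-4 + W))/3 = (-20 + 5*W)/3 = -20/3 + 5*W/3)
J(L)*(h(S) + Q) = 9²*((-20/3 + (5/3)*(-11)) - 20) = 81*((-20/3 - 55/3) - 20) = 81*(-25 - 20) = 81*(-45) = -3645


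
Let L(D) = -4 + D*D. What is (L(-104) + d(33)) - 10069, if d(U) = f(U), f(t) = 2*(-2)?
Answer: 739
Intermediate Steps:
L(D) = -4 + D**2
f(t) = -4
d(U) = -4
(L(-104) + d(33)) - 10069 = ((-4 + (-104)**2) - 4) - 10069 = ((-4 + 10816) - 4) - 10069 = (10812 - 4) - 10069 = 10808 - 10069 = 739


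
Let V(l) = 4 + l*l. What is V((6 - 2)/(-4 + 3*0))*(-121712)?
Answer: -608560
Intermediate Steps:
V(l) = 4 + l²
V((6 - 2)/(-4 + 3*0))*(-121712) = (4 + ((6 - 2)/(-4 + 3*0))²)*(-121712) = (4 + (4/(-4 + 0))²)*(-121712) = (4 + (4/(-4))²)*(-121712) = (4 + (4*(-¼))²)*(-121712) = (4 + (-1)²)*(-121712) = (4 + 1)*(-121712) = 5*(-121712) = -608560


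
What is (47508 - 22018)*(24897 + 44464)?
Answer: 1768011890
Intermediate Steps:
(47508 - 22018)*(24897 + 44464) = 25490*69361 = 1768011890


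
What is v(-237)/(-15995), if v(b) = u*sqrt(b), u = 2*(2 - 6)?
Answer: 8*I*sqrt(237)/15995 ≈ 0.0076998*I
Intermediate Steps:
u = -8 (u = 2*(-4) = -8)
v(b) = -8*sqrt(b)
v(-237)/(-15995) = -8*I*sqrt(237)/(-15995) = -8*I*sqrt(237)*(-1/15995) = 8*I*sqrt(237)/15995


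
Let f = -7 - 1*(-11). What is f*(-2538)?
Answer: -10152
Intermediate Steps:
f = 4 (f = -7 + 11 = 4)
f*(-2538) = 4*(-2538) = -10152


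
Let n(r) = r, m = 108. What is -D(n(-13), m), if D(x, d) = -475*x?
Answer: -6175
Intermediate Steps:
-D(n(-13), m) = -(-475)*(-13) = -1*6175 = -6175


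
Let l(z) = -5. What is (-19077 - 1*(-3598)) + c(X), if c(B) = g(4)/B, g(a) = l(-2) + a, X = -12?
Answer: -185747/12 ≈ -15479.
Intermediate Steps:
g(a) = -5 + a
c(B) = -1/B (c(B) = (-5 + 4)/B = -1/B)
(-19077 - 1*(-3598)) + c(X) = (-19077 - 1*(-3598)) - 1/(-12) = (-19077 + 3598) - 1*(-1/12) = -15479 + 1/12 = -185747/12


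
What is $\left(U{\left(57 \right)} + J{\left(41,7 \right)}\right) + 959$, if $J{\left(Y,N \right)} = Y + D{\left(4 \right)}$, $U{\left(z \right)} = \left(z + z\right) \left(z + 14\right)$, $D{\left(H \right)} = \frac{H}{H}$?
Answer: $9095$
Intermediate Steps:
$D{\left(H \right)} = 1$
$U{\left(z \right)} = 2 z \left(14 + z\right)$
$J{\left(Y,N \right)} = 1 + Y$ ($J{\left(Y,N \right)} = Y + 1 = 1 + Y$)
$\left(U{\left(57 \right)} + J{\left(41,7 \right)}\right) + 959 = \left(2 \cdot 57 \left(14 + 57\right) + \left(1 + 41\right)\right) + 959 = \left(2 \cdot 57 \cdot 71 + 42\right) + 959 = \left(8094 + 42\right) + 959 = 8136 + 959 = 9095$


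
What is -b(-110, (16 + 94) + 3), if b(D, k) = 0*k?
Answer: 0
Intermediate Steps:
b(D, k) = 0
-b(-110, (16 + 94) + 3) = -1*0 = 0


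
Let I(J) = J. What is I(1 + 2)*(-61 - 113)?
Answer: -522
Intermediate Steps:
I(1 + 2)*(-61 - 113) = (1 + 2)*(-61 - 113) = 3*(-174) = -522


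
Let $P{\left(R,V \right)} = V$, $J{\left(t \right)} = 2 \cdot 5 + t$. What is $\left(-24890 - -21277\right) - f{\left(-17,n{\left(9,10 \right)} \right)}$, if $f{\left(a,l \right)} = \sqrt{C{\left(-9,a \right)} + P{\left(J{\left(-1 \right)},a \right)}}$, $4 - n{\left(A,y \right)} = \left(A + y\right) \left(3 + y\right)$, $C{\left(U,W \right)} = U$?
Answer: $-3613 - i \sqrt{26} \approx -3613.0 - 5.099 i$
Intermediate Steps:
$J{\left(t \right)} = 10 + t$
$n{\left(A,y \right)} = 4 - \left(3 + y\right) \left(A + y\right)$ ($n{\left(A,y \right)} = 4 - \left(A + y\right) \left(3 + y\right) = 4 - \left(3 + y\right) \left(A + y\right)$)
$f{\left(a,l \right)} = \sqrt{-9 + a}$
$\left(-24890 - -21277\right) - f{\left(-17,n{\left(9,10 \right)} \right)} = \left(-24890 - -21277\right) - \sqrt{-9 - 17} = \left(-24890 + 21277\right) - \sqrt{-26} = -3613 - i \sqrt{26}$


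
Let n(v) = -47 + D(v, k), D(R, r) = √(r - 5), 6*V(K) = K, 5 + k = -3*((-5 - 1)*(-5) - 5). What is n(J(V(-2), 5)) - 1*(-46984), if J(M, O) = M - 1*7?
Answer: 46937 + I*√85 ≈ 46937.0 + 9.2195*I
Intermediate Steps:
k = -80 (k = -5 - 3*((-5 - 1)*(-5) - 5) = -5 - 3*(-6*(-5) - 5) = -5 - 3*(30 - 5) = -5 - 3*25 = -5 - 75 = -80)
V(K) = K/6
D(R, r) = √(-5 + r)
J(M, O) = -7 + M (J(M, O) = M - 7 = -7 + M)
n(v) = -47 + I*√85 (n(v) = -47 + √(-5 - 80) = -47 + √(-85) = -47 + I*√85)
n(J(V(-2), 5)) - 1*(-46984) = (-47 + I*√85) - 1*(-46984) = (-47 + I*√85) + 46984 = 46937 + I*√85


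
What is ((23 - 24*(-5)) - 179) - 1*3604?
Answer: -3640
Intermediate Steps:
((23 - 24*(-5)) - 179) - 1*3604 = ((23 + 120) - 179) - 3604 = (143 - 179) - 3604 = -36 - 3604 = -3640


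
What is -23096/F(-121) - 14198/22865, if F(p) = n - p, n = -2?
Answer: -31163506/160055 ≈ -194.71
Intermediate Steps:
F(p) = -2 - p
-23096/F(-121) - 14198/22865 = -23096/(-2 - 1*(-121)) - 14198/22865 = -23096/(-2 + 121) - 14198*1/22865 = -23096/119 - 14198/22865 = -31163506/160055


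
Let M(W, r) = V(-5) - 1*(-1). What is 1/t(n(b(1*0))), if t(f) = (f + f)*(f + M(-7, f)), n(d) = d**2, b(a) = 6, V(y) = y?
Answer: 1/2304 ≈ 0.00043403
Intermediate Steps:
M(W, r) = -4 (M(W, r) = -5 - 1*(-1) = -5 + 1 = -4)
t(f) = 2*f*(-4 + f) (t(f) = (f + f)*(f - 4) = (2*f)*(-4 + f) = 2*f*(-4 + f))
1/t(n(b(1*0))) = 1/(2*6**2*(-4 + 6**2)) = 1/(2*36*(-4 + 36)) = 1/(2*36*32) = 1/2304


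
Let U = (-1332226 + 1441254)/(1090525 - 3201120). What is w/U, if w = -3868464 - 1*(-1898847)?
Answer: 4157063792115/109028 ≈ 3.8128e+7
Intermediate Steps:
w = -1969617 (w = -3868464 + 1898847 = -1969617)
U = -109028/2110595 (U = 109028/(-2110595) = 109028*(-1/2110595) = -109028/2110595 ≈ -0.051657)
w/U = -1969617/(-109028/2110595) = -1969617*(-2110595/109028) = 4157063792115/109028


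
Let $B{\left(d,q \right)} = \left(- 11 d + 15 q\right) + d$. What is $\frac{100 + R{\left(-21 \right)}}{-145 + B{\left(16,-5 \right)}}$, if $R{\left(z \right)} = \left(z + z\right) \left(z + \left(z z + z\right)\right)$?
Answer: $\frac{8329}{190} \approx 43.837$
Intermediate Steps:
$B{\left(d,q \right)} = - 10 d + 15 q$
$R{\left(z \right)} = 2 z \left(z^{2} + 2 z\right)$ ($R{\left(z \right)} = 2 z \left(z + \left(z^{2} + z\right)\right) = 2 z \left(z + \left(z + z^{2}\right)\right) = 2 z \left(z^{2} + 2 z\right)$)
$\frac{100 + R{\left(-21 \right)}}{-145 + B{\left(16,-5 \right)}} = \frac{100 + 2 \left(-21\right)^{2} \left(2 - 21\right)}{-145 + \left(\left(-10\right) 16 + 15 \left(-5\right)\right)} = \frac{100 + 2 \cdot 441 \left(-19\right)}{-145 - 235} = \frac{100 - 16758}{-145 - 235} = - \frac{16658}{-380} = \left(-16658\right) \left(- \frac{1}{380}\right) = \frac{8329}{190}$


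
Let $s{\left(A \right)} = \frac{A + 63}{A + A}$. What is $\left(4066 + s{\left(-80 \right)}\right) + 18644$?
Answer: $\frac{3633617}{160} \approx 22710.0$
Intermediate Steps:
$s{\left(A \right)} = \frac{63 + A}{2 A}$
$\left(4066 + s{\left(-80 \right)}\right) + 18644 = \left(4066 + \frac{63 - 80}{2 \left(-80\right)}\right) + 18644 = \left(4066 + \frac{1}{2} \left(- \frac{1}{80}\right) \left(-17\right)\right) + 18644 = \left(4066 + \frac{17}{160}\right) + 18644 = \frac{650577}{160} + 18644 = \frac{3633617}{160}$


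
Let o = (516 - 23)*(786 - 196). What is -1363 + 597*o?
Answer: 173648027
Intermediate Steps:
o = 290870 (o = 493*590 = 290870)
-1363 + 597*o = -1363 + 597*290870 = -1363 + 173649390 = 173648027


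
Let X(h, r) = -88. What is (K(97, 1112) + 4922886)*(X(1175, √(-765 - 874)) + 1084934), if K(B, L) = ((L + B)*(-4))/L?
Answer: 742339017002877/139 ≈ 5.3406e+12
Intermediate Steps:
K(B, L) = (-4*B - 4*L)/L (K(B, L) = ((B + L)*(-4))/L = (-4*B - 4*L)/L)
(K(97, 1112) + 4922886)*(X(1175, √(-765 - 874)) + 1084934) = ((-4 - 4*97/1112) + 4922886)*(-88 + 1084934) = ((-4 - 4*97*1/1112) + 4922886)*1084846 = ((-4 - 97/278) + 4922886)*1084846 = (-1209/278 + 4922886)*1084846 = (1368561099/278)*1084846 = 742339017002877/139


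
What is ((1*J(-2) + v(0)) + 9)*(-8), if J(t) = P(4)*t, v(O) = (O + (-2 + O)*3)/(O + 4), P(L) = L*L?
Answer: 196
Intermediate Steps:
P(L) = L**2
v(O) = (-6 + 4*O)/(4 + O) (v(O) = (O + (-6 + 3*O))/(4 + O) = (-6 + 4*O)/(4 + O))
J(t) = 16*t (J(t) = 4**2*t = 16*t)
((1*J(-2) + v(0)) + 9)*(-8) = ((1*(16*(-2)) + 2*(-3 + 2*0)/(4 + 0)) + 9)*(-8) = ((1*(-32) + 2*(-3 + 0)/4) + 9)*(-8) = ((-32 + 2*(1/4)*(-3)) + 9)*(-8) = ((-32 - 3/2) + 9)*(-8) = (-67/2 + 9)*(-8) = -49/2*(-8) = 196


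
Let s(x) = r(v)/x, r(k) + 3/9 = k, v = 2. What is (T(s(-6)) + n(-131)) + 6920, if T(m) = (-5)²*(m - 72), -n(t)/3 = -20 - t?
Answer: 86041/18 ≈ 4780.1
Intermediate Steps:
r(k) = -⅓ + k
n(t) = 60 + 3*t (n(t) = -3*(-20 - t) = 60 + 3*t)
s(x) = 5/(3*x) (s(x) = (-⅓ + 2)/x = 5/(3*x))
T(m) = -1800 + 25*m (T(m) = 25*(-72 + m) = -1800 + 25*m)
(T(s(-6)) + n(-131)) + 6920 = ((-1800 + 25*((5/3)/(-6))) + (60 + 3*(-131))) + 6920 = ((-1800 + 25*((5/3)*(-⅙))) + (60 - 393)) + 6920 = ((-1800 + 25*(-5/18)) - 333) + 6920 = ((-1800 - 125/18) - 333) + 6920 = (-32525/18 - 333) + 6920 = -38519/18 + 6920 = 86041/18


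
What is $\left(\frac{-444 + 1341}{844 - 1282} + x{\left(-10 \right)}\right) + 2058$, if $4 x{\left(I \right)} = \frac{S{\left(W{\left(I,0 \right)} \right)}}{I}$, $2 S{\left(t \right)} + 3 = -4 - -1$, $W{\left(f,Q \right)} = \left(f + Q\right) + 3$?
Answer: $\frac{6003599}{2920} \approx 2056.0$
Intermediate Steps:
$W{\left(f,Q \right)} = 3 + Q + f$ ($W{\left(f,Q \right)} = \left(Q + f\right) + 3 = 3 + Q + f$)
$S{\left(t \right)} = -3$ ($S{\left(t \right)} = - \frac{3}{2} + \frac{-4 - -1}{2} = - \frac{3}{2} + \frac{-4 + 1}{2} = - \frac{3}{2} + \frac{1}{2} \left(-3\right) = - \frac{3}{2} - \frac{3}{2} = -3$)
$x{\left(I \right)} = - \frac{3}{4 I}$ ($x{\left(I \right)} = \frac{\left(-3\right) \frac{1}{I}}{4} = - \frac{3}{4 I}$)
$\left(\frac{-444 + 1341}{844 - 1282} + x{\left(-10 \right)}\right) + 2058 = \left(\frac{-444 + 1341}{844 - 1282} - \frac{3}{4 \left(-10\right)}\right) + 2058 = \left(\frac{897}{-438} - - \frac{3}{40}\right) + 2058 = \left(897 \left(- \frac{1}{438}\right) + \frac{3}{40}\right) + 2058 = \left(- \frac{299}{146} + \frac{3}{40}\right) + 2058 = - \frac{5761}{2920} + 2058 = \frac{6003599}{2920}$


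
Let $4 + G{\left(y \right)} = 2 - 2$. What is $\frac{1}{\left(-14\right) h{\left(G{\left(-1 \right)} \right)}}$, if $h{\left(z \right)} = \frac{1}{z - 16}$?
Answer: $\frac{10}{7} \approx 1.4286$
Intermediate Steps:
$G{\left(y \right)} = -4$ ($G{\left(y \right)} = -4 + \left(2 - 2\right) = -4 + 0 = -4$)
$h{\left(z \right)} = \frac{1}{-16 + z}$
$\frac{1}{\left(-14\right) h{\left(G{\left(-1 \right)} \right)}} = \frac{1}{\left(-14\right) \frac{1}{-16 - 4}} = \frac{1}{\left(-14\right) \frac{1}{-20}} = \frac{1}{\left(-14\right) \left(- \frac{1}{20}\right)} = \frac{1}{\frac{7}{10}} = \frac{10}{7}$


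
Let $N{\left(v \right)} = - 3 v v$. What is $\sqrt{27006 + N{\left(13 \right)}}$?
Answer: $11 \sqrt{219} \approx 162.79$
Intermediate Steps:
$N{\left(v \right)} = - 3 v^{2}$
$\sqrt{27006 + N{\left(13 \right)}} = \sqrt{27006 - 3 \cdot 13^{2}} = \sqrt{27006 - 507} = \sqrt{26499} = 11 \sqrt{219}$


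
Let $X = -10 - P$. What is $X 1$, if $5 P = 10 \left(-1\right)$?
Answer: $-8$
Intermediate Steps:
$P = -2$ ($P = \frac{10 \left(-1\right)}{5} = \frac{1}{5} \left(-10\right) = -2$)
$X = -8$ ($X = -10 - -2 = -10 + 2 = -8$)
$X 1 = \left(-8\right) 1 = -8$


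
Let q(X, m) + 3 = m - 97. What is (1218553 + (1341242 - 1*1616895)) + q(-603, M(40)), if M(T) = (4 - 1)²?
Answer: 942809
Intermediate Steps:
M(T) = 9 (M(T) = 3² = 9)
q(X, m) = -100 + m (q(X, m) = -3 + (m - 97) = -3 + (-97 + m) = -100 + m)
(1218553 + (1341242 - 1*1616895)) + q(-603, M(40)) = (1218553 + (1341242 - 1*1616895)) + (-100 + 9) = (1218553 + (1341242 - 1616895)) - 91 = (1218553 - 275653) - 91 = 942900 - 91 = 942809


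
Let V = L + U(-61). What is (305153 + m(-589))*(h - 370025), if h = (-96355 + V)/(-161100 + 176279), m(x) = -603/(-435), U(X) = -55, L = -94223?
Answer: -248528722463517688/2200955 ≈ -1.1292e+11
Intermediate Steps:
V = -94278 (V = -94223 - 55 = -94278)
m(x) = 201/145 (m(x) = -603*(-1/435) = 201/145)
h = -190633/15179 (h = (-96355 - 94278)/(-161100 + 176279) = -190633/15179 ≈ -12.559)
(305153 + m(-589))*(h - 370025) = (305153 + 201/145)*(-190633/15179 - 370025) = (44247386/145)*(-5616800108/15179) = -248528722463517688/2200955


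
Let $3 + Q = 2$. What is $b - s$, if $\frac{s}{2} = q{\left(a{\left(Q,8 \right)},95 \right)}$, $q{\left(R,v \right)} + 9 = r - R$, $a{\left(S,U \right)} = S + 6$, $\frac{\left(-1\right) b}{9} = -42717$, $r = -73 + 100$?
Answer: $384427$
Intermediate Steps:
$Q = -1$ ($Q = -3 + 2 = -1$)
$r = 27$
$b = 384453$ ($b = \left(-9\right) \left(-42717\right) = 384453$)
$a{\left(S,U \right)} = 6 + S$
$q{\left(R,v \right)} = 18 - R$ ($q{\left(R,v \right)} = -9 - \left(-27 + R\right) = 18 - R$)
$s = 26$ ($s = 2 \left(18 - \left(6 - 1\right)\right) = 2 \left(18 - 5\right) = 2 \cdot 13 = 26$)
$b - s = 384453 - 26 = 384427$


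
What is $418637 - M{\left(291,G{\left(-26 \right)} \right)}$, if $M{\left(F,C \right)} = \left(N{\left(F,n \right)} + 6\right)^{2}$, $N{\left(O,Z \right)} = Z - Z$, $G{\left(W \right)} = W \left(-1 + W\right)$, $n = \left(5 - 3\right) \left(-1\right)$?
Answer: $418601$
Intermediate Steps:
$n = -2$ ($n = 2 \left(-1\right) = -2$)
$N{\left(O,Z \right)} = 0$
$M{\left(F,C \right)} = 36$ ($M{\left(F,C \right)} = \left(0 + 6\right)^{2} = 6^{2} = 36$)
$418637 - M{\left(291,G{\left(-26 \right)} \right)} = 418637 - 36 = 418601$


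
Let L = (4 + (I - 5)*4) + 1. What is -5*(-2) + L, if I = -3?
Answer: -17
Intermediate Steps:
L = -27 (L = (4 + (-3 - 5)*4) + 1 = (4 - 8*4) + 1 = (4 - 32) + 1 = -28 + 1 = -27)
-5*(-2) + L = -5*(-2) - 27 = 10 - 27 = -17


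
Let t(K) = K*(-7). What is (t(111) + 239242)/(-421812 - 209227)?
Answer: -238465/631039 ≈ -0.37789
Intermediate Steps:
t(K) = -7*K
(t(111) + 239242)/(-421812 - 209227) = (-7*111 + 239242)/(-421812 - 209227) = (-777 + 239242)/(-631039) = 238465*(-1/631039) = -238465/631039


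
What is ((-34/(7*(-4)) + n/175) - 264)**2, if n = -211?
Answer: 8537205609/122500 ≈ 69692.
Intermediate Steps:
((-34/(7*(-4)) + n/175) - 264)**2 = ((-34/(7*(-4)) - 211/175) - 264)**2 = ((-34/(-28) - 211*1/175) - 264)**2 = ((-34*(-1/28) - 211/175) - 264)**2 = ((17/14 - 211/175) - 264)**2 = (3/350 - 264)**2 = (-92397/350)**2 = 8537205609/122500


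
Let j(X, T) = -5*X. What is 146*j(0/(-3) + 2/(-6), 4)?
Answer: 730/3 ≈ 243.33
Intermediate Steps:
146*j(0/(-3) + 2/(-6), 4) = 146*(-5*(0/(-3) + 2/(-6))) = 146*(-5*(0*(-⅓) + 2*(-⅙))) = 146*(-5*(0 - ⅓)) = 146*(-5*(-⅓)) = 146*(5/3) = 730/3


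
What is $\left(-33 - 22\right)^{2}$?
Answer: $3025$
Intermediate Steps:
$\left(-33 - 22\right)^{2} = \left(-55\right)^{2} = 3025$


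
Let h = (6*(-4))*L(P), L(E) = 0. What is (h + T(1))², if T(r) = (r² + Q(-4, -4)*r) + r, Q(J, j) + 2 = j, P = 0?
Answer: 16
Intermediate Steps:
Q(J, j) = -2 + j
h = 0 (h = (6*(-4))*0 = -24*0 = 0)
T(r) = r² - 5*r (T(r) = (r² + (-2 - 4)*r) + r = (r² - 6*r) + r = r² - 5*r)
(h + T(1))² = (0 + 1*(-5 + 1))² = (0 + 1*(-4))² = (0 - 4)² = (-4)² = 16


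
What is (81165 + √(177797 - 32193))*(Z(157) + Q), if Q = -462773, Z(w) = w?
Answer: -37548227640 - 925232*√36401 ≈ -3.7725e+10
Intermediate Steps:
(81165 + √(177797 - 32193))*(Z(157) + Q) = (81165 + √(177797 - 32193))*(157 - 462773) = (81165 + √145604)*(-462616) = (81165 + 2*√36401)*(-462616) = -37548227640 - 925232*√36401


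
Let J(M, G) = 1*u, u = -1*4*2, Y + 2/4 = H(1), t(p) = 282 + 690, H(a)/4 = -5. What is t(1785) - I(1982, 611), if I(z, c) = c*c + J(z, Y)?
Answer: -372341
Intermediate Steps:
H(a) = -20 (H(a) = 4*(-5) = -20)
t(p) = 972
Y = -41/2 (Y = -1/2 - 20 = -41/2 ≈ -20.500)
u = -8 (u = -4*2 = -8)
J(M, G) = -8 (J(M, G) = 1*(-8) = -8)
I(z, c) = -8 + c**2 (I(z, c) = c*c - 8 = c**2 - 8 = -8 + c**2)
t(1785) - I(1982, 611) = 972 - (-8 + 611**2) = 972 - (-8 + 373321) = 972 - 1*373313 = 972 - 373313 = -372341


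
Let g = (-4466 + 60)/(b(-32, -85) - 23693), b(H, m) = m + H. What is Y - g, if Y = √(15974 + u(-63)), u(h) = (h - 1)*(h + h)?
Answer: -2203/11905 + √24038 ≈ 154.86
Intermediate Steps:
u(h) = 2*h*(-1 + h) (u(h) = (-1 + h)*(2*h) = 2*h*(-1 + h))
b(H, m) = H + m
g = 2203/11905 (g = (-4466 + 60)/((-32 - 85) - 23693) = -4406/(-117 - 23693) = -4406/(-23810) = -4406*(-1/23810) = 2203/11905 ≈ 0.18505)
Y = √24038 (Y = √(15974 + 2*(-63)*(-1 - 63)) = √(15974 + 2*(-63)*(-64)) = √(15974 + 8064) = √24038 ≈ 155.04)
Y - g = √24038 - 1*2203/11905 = √24038 - 2203/11905 = -2203/11905 + √24038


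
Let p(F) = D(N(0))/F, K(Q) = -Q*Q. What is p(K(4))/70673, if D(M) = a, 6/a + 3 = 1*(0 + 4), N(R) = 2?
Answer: -3/565384 ≈ -5.3061e-6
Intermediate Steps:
a = 6 (a = 6/(-3 + 1*(0 + 4)) = 6/(-3 + 1*4) = 6/(-3 + 4) = 6/1 = 6*1 = 6)
D(M) = 6
K(Q) = -Q²
p(F) = 6/F
p(K(4))/70673 = (6/((-1*4²)))/70673 = (6/((-1*16)))*(1/70673) = (6/(-16))*(1/70673) = (6*(-1/16))*(1/70673) = -3/8*1/70673 = -3/565384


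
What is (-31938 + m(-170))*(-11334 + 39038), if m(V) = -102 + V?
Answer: -892345840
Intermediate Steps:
(-31938 + m(-170))*(-11334 + 39038) = (-31938 + (-102 - 170))*(-11334 + 39038) = (-31938 - 272)*27704 = -32210*27704 = -892345840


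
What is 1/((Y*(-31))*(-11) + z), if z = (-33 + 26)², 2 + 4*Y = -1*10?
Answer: -1/974 ≈ -0.0010267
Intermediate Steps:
Y = -3 (Y = -½ + (-1*10)/4 = -½ + (¼)*(-10) = -½ - 5/2 = -3)
z = 49 (z = (-7)² = 49)
1/((Y*(-31))*(-11) + z) = 1/(-3*(-31)*(-11) + 49) = 1/(93*(-11) + 49) = 1/(-1023 + 49) = 1/(-974) = -1/974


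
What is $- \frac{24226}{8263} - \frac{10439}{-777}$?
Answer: $\frac{67433855}{6420351} \approx 10.503$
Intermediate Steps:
$- \frac{24226}{8263} - \frac{10439}{-777} = \left(-24226\right) \frac{1}{8263} - - \frac{10439}{777} = - \frac{24226}{8263} + \frac{10439}{777} = \frac{67433855}{6420351}$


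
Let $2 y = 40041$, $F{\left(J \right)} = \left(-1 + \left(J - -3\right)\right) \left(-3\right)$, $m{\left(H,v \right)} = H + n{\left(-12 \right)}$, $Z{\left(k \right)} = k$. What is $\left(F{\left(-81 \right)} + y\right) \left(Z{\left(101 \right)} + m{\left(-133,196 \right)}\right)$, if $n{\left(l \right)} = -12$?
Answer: $-891330$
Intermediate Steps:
$m{\left(H,v \right)} = -12 + H$ ($m{\left(H,v \right)} = H - 12 = -12 + H$)
$F{\left(J \right)} = -6 - 3 J$ ($F{\left(J \right)} = \left(-1 + \left(J + 3\right)\right) \left(-3\right) = \left(-1 + \left(3 + J\right)\right) \left(-3\right) = \left(2 + J\right) \left(-3\right) = -6 - 3 J$)
$y = \frac{40041}{2}$ ($y = \frac{1}{2} \cdot 40041 = \frac{40041}{2} \approx 20021.0$)
$\left(F{\left(-81 \right)} + y\right) \left(Z{\left(101 \right)} + m{\left(-133,196 \right)}\right) = \left(\left(-6 - -243\right) + \frac{40041}{2}\right) \left(101 - 145\right) = \left(\left(-6 + 243\right) + \frac{40041}{2}\right) \left(101 - 145\right) = \left(237 + \frac{40041}{2}\right) \left(-44\right) = \frac{40515}{2} \left(-44\right) = -891330$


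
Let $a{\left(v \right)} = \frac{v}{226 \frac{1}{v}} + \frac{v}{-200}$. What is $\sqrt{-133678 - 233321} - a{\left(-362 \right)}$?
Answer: $- \frac{6572653}{11300} + i \sqrt{366999} \approx -581.65 + 605.8 i$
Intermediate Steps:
$a{\left(v \right)} = - \frac{v}{200} + \frac{v^{2}}{226}$ ($a{\left(v \right)} = v \frac{v}{226} + v \left(- \frac{1}{200}\right) = \frac{v^{2}}{226} - \frac{v}{200} = - \frac{v}{200} + \frac{v^{2}}{226}$)
$\sqrt{-133678 - 233321} - a{\left(-362 \right)} = \sqrt{-133678 - 233321} - \frac{1}{22600} \left(-362\right) \left(-113 + 100 \left(-362\right)\right) = \sqrt{-366999} - \frac{1}{22600} \left(-362\right) \left(-113 - 36200\right) = i \sqrt{366999} - \frac{1}{22600} \left(-362\right) \left(-36313\right) = i \sqrt{366999} - \frac{6572653}{11300} = - \frac{6572653}{11300} + i \sqrt{366999}$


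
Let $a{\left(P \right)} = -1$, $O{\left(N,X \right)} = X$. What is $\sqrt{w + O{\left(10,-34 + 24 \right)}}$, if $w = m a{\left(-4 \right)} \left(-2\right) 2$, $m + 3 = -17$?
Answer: $3 i \sqrt{10} \approx 9.4868 i$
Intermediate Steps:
$m = -20$ ($m = -3 - 17 = -20$)
$w = -80$ ($w = - 20 \left(\left(-1\right) \left(-2\right)\right) 2 = \left(-20\right) 2 \cdot 2 = \left(-40\right) 2 = -80$)
$\sqrt{w + O{\left(10,-34 + 24 \right)}} = \sqrt{-80 + \left(-34 + 24\right)} = \sqrt{-80 - 10} = \sqrt{-90} = 3 i \sqrt{10}$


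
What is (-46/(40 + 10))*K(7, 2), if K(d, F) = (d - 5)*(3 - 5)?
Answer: 92/25 ≈ 3.6800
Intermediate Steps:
K(d, F) = 10 - 2*d (K(d, F) = (-5 + d)*(-2) = 10 - 2*d)
(-46/(40 + 10))*K(7, 2) = (-46/(40 + 10))*(10 - 2*7) = (-46/50)*(10 - 14) = ((1/50)*(-46))*(-4) = -23/25*(-4) = 92/25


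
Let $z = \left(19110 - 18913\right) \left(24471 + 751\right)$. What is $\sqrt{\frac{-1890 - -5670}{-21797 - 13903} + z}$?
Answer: $\frac{\sqrt{35899102385}}{85} \approx 2229.1$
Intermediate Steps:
$z = 4968734$ ($z = 197 \cdot 25222 = 4968734$)
$\sqrt{\frac{-1890 - -5670}{-21797 - 13903} + z} = \sqrt{\frac{-1890 - -5670}{-21797 - 13903} + 4968734} = \sqrt{\frac{-1890 + 5670}{-35700} + 4968734} = \sqrt{3780 \left(- \frac{1}{35700}\right) + 4968734} = \sqrt{- \frac{9}{85} + 4968734} = \sqrt{\frac{422342381}{85}} = \frac{\sqrt{35899102385}}{85}$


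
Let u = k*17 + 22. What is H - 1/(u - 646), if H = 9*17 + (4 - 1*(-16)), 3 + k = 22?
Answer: 52074/301 ≈ 173.00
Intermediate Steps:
k = 19 (k = -3 + 22 = 19)
u = 345 (u = 19*17 + 22 = 323 + 22 = 345)
H = 173 (H = 153 + (4 + 16) = 153 + 20 = 173)
H - 1/(u - 646) = 173 - 1/(345 - 646) = 173 - 1/(-301) = 173 - 1*(-1/301) = 173 + 1/301 = 52074/301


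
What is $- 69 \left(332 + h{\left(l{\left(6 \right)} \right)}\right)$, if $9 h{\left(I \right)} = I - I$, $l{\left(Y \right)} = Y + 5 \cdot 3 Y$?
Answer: $-22908$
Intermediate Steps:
$l{\left(Y \right)} = 16 Y$ ($l{\left(Y \right)} = Y + 15 Y = 16 Y$)
$h{\left(I \right)} = 0$ ($h{\left(I \right)} = \frac{I - I}{9} = \frac{1}{9} \cdot 0 = 0$)
$- 69 \left(332 + h{\left(l{\left(6 \right)} \right)}\right) = - 69 \left(332 + 0\right) = \left(-69\right) 332 = -22908$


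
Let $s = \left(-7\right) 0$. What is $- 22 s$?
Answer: $0$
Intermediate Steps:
$s = 0$
$- 22 s = \left(-22\right) 0 = 0$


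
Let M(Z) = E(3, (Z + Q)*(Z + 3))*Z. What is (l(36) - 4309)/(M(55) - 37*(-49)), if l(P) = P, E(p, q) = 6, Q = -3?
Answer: -4273/2143 ≈ -1.9939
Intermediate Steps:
M(Z) = 6*Z
(l(36) - 4309)/(M(55) - 37*(-49)) = (36 - 4309)/(6*55 - 37*(-49)) = -4273/(330 + 1813) = -4273/2143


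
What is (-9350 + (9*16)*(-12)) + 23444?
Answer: 12366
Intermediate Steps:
(-9350 + (9*16)*(-12)) + 23444 = (-9350 + 144*(-12)) + 23444 = (-9350 - 1728) + 23444 = -11078 + 23444 = 12366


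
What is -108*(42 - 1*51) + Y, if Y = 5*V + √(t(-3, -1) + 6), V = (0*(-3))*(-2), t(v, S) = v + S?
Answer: 972 + √2 ≈ 973.41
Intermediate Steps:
t(v, S) = S + v
V = 0 (V = 0*(-2) = 0)
Y = √2 (Y = 5*0 + √((-1 - 3) + 6) = 0 + √(-4 + 6) = 0 + √2 = √2 ≈ 1.4142)
-108*(42 - 1*51) + Y = -108*(42 - 1*51) + √2 = -108*(42 - 51) + √2 = -108*(-9) + √2 = 972 + √2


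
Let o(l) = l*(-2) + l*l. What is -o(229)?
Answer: -51983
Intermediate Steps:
o(l) = l**2 - 2*l (o(l) = -2*l + l**2 = l**2 - 2*l)
-o(229) = -229*(-2 + 229) = -229*227 = -1*51983 = -51983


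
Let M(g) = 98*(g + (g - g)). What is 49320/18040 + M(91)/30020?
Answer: 20518339/6769510 ≈ 3.0310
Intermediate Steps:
M(g) = 98*g (M(g) = 98*(g + 0) = 98*g)
49320/18040 + M(91)/30020 = 49320/18040 + (98*91)/30020 = 49320*(1/18040) + 8918*(1/30020) = 1233/451 + 4459/15010 = 20518339/6769510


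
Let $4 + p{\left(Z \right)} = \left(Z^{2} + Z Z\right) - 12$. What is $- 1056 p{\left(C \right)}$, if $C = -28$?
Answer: $-1638912$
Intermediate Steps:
$p{\left(Z \right)} = -16 + 2 Z^{2}$ ($p{\left(Z \right)} = -4 - \left(12 - Z^{2} - Z Z\right) = -4 + \left(\left(Z^{2} + Z^{2}\right) - 12\right) = -4 + \left(2 Z^{2} - 12\right) = -4 + \left(-12 + 2 Z^{2}\right) = -16 + 2 Z^{2}$)
$- 1056 p{\left(C \right)} = - 1056 \left(-16 + 2 \left(-28\right)^{2}\right) = - 1056 \left(-16 + 2 \cdot 784\right) = - 1056 \left(-16 + 1568\right) = \left(-1056\right) 1552 = -1638912$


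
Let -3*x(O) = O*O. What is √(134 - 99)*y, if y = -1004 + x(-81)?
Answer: -3191*√35 ≈ -18878.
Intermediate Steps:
x(O) = -O²/3 (x(O) = -O*O/3 = -O²/3)
y = -3191 (y = -1004 - ⅓*(-81)² = -1004 - ⅓*6561 = -1004 - 2187 = -3191)
√(134 - 99)*y = √(134 - 99)*(-3191) = √35*(-3191) = -3191*√35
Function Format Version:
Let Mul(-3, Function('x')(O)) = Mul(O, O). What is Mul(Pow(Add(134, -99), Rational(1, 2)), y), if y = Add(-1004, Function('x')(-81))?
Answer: Mul(-3191, Pow(35, Rational(1, 2))) ≈ -18878.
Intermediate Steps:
Function('x')(O) = Mul(Rational(-1, 3), Pow(O, 2)) (Function('x')(O) = Mul(Rational(-1, 3), Mul(O, O)) = Mul(Rational(-1, 3), Pow(O, 2)))
y = -3191 (y = Add(-1004, Mul(Rational(-1, 3), Pow(-81, 2))) = Add(-1004, Mul(Rational(-1, 3), 6561)) = Add(-1004, -2187) = -3191)
Mul(Pow(Add(134, -99), Rational(1, 2)), y) = Mul(Pow(Add(134, -99), Rational(1, 2)), -3191) = Mul(Pow(35, Rational(1, 2)), -3191) = Mul(-3191, Pow(35, Rational(1, 2)))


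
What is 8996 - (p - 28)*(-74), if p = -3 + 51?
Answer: 10476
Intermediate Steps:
p = 48
8996 - (p - 28)*(-74) = 8996 - (48 - 28)*(-74) = 8996 - 20*(-74) = 8996 - 1*(-1480) = 8996 + 1480 = 10476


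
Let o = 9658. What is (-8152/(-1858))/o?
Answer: 2038/4486141 ≈ 0.00045429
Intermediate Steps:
(-8152/(-1858))/o = -8152/(-1858)/9658 = -8152*(-1/1858)*(1/9658) = (4076/929)*(1/9658) = 2038/4486141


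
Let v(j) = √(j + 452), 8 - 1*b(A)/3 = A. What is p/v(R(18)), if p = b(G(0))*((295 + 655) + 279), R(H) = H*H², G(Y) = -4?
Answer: 22122*√1571/1571 ≈ 558.13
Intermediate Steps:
b(A) = 24 - 3*A
R(H) = H³
v(j) = √(452 + j)
p = 44244 (p = (24 - 3*(-4))*((295 + 655) + 279) = (24 + 12)*(950 + 279) = 36*1229 = 44244)
p/v(R(18)) = 44244/(√(452 + 18³)) = 44244/(√(452 + 5832)) = 44244/(√6284) = 44244/((2*√1571)) = 44244*(√1571/3142) = 22122*√1571/1571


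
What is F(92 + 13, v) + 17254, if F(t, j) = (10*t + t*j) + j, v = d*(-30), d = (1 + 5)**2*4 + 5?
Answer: -455516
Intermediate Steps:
d = 149 (d = 6**2*4 + 5 = 36*4 + 5 = 144 + 5 = 149)
v = -4470 (v = 149*(-30) = -4470)
F(t, j) = j + 10*t + j*t (F(t, j) = (10*t + j*t) + j = j + 10*t + j*t)
F(92 + 13, v) + 17254 = (-4470 + 10*(92 + 13) - 4470*(92 + 13)) + 17254 = (-4470 + 10*105 - 4470*105) + 17254 = (-4470 + 1050 - 469350) + 17254 = -472770 + 17254 = -455516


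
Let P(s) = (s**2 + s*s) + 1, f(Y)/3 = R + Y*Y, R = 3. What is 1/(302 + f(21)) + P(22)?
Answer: 1583347/1634 ≈ 969.00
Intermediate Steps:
f(Y) = 9 + 3*Y**2 (f(Y) = 3*(3 + Y*Y) = 3*(3 + Y**2) = 9 + 3*Y**2)
P(s) = 1 + 2*s**2 (P(s) = (s**2 + s**2) + 1 = 2*s**2 + 1 = 1 + 2*s**2)
1/(302 + f(21)) + P(22) = 1/(302 + (9 + 3*21**2)) + (1 + 2*22**2) = 1/(302 + (9 + 3*441)) + (1 + 2*484) = 1/(302 + (9 + 1323)) + (1 + 968) = 1/(302 + 1332) + 969 = 1/1634 + 969 = 1583347/1634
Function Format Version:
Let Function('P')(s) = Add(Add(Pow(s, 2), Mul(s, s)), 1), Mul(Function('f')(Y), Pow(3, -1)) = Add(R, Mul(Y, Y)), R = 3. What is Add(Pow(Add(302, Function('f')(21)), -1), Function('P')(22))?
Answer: Rational(1583347, 1634) ≈ 969.00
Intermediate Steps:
Function('f')(Y) = Add(9, Mul(3, Pow(Y, 2))) (Function('f')(Y) = Mul(3, Add(3, Mul(Y, Y))) = Mul(3, Add(3, Pow(Y, 2))) = Add(9, Mul(3, Pow(Y, 2))))
Function('P')(s) = Add(1, Mul(2, Pow(s, 2))) (Function('P')(s) = Add(Add(Pow(s, 2), Pow(s, 2)), 1) = Add(Mul(2, Pow(s, 2)), 1) = Add(1, Mul(2, Pow(s, 2))))
Add(Pow(Add(302, Function('f')(21)), -1), Function('P')(22)) = Add(Pow(Add(302, Add(9, Mul(3, Pow(21, 2)))), -1), Add(1, Mul(2, Pow(22, 2)))) = Add(Pow(Add(302, Add(9, Mul(3, 441))), -1), Add(1, Mul(2, 484))) = Add(Pow(Add(302, Add(9, 1323)), -1), Add(1, 968)) = Add(Pow(Add(302, 1332), -1), 969) = Add(Pow(1634, -1), 969) = Add(Rational(1, 1634), 969) = Rational(1583347, 1634)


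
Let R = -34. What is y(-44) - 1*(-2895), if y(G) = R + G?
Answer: 2817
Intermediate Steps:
y(G) = -34 + G
y(-44) - 1*(-2895) = (-34 - 44) - 1*(-2895) = -78 + 2895 = 2817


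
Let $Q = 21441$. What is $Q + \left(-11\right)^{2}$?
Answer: $21562$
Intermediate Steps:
$Q + \left(-11\right)^{2} = 21441 + \left(-11\right)^{2} = 21441 + 121 = 21562$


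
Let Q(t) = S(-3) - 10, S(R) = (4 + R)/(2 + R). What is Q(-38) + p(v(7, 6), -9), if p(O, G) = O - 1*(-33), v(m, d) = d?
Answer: 28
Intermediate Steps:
S(R) = (4 + R)/(2 + R)
Q(t) = -11 (Q(t) = (4 - 3)/(2 - 3) - 10 = 1/(-1) - 10 = -1*1 - 10 = -1 - 10 = -11)
p(O, G) = 33 + O (p(O, G) = O + 33 = 33 + O)
Q(-38) + p(v(7, 6), -9) = -11 + (33 + 6) = -11 + 39 = 28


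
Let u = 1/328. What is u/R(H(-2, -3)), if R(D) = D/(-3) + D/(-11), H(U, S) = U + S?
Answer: 33/22960 ≈ 0.0014373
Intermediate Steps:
H(U, S) = S + U
u = 1/328 ≈ 0.0030488
R(D) = -14*D/33 (R(D) = D*(-⅓) + D*(-1/11) = -D/3 - D/11 = -14*D/33)
u/R(H(-2, -3)) = 1/(328*((-14*(-3 - 2)/33))) = 1/(328*((-14/33*(-5)))) = 1/(328*(70/33)) = (1/328)*(33/70) = 33/22960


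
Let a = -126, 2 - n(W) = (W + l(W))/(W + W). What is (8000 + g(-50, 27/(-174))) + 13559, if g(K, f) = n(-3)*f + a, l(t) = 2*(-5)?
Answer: 2486231/116 ≈ 21433.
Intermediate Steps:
l(t) = -10
n(W) = 2 - (-10 + W)/(2*W) (n(W) = 2 - (W - 10)/(W + W) = 2 - (-10 + W)/(2*W))
g(K, f) = -126 - f/6 (g(K, f) = (3/2 + 5/(-3))*f - 126 = (3/2 + 5*(-1/3))*f - 126 = (3/2 - 5/3)*f - 126 = -f/6 - 126 = -126 - f/6)
(8000 + g(-50, 27/(-174))) + 13559 = (8000 + (-126 - 9/(2*(-174)))) + 13559 = (8000 + (-126 - 9*(-1)/(2*174))) + 13559 = (8000 + (-126 - 1/6*(-9/58))) + 13559 = (8000 + (-126 + 3/116)) + 13559 = (8000 - 14613/116) + 13559 = 913387/116 + 13559 = 2486231/116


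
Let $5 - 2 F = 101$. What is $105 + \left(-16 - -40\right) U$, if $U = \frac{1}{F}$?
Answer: $\frac{209}{2} \approx 104.5$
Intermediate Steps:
$F = -48$ ($F = \frac{5}{2} - \frac{101}{2} = -48$)
$U = - \frac{1}{48}$ ($U = \frac{1}{-48} = - \frac{1}{48} \approx -0.020833$)
$105 + \left(-16 - -40\right) U = 105 + \left(-16 - -40\right) \left(- \frac{1}{48}\right) = 105 + \left(-16 + 40\right) \left(- \frac{1}{48}\right) = 105 + 24 \left(- \frac{1}{48}\right) = 105 - \frac{1}{2} = \frac{209}{2}$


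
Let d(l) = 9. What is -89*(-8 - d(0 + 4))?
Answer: 1513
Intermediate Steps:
-89*(-8 - d(0 + 4)) = -89*(-8 - 1*9) = -89*(-8 - 9) = -89*(-17) = 1513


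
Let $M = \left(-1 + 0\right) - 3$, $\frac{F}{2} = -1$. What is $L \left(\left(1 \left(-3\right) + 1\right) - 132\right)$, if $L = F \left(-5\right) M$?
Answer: $5360$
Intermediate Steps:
$F = -2$ ($F = 2 \left(-1\right) = -2$)
$M = -4$ ($M = -1 - 3 = -4$)
$L = -40$ ($L = \left(-2\right) \left(-5\right) \left(-4\right) = 10 \left(-4\right) = -40$)
$L \left(\left(1 \left(-3\right) + 1\right) - 132\right) = - 40 \left(\left(1 \left(-3\right) + 1\right) - 132\right) = - 40 \left(\left(-3 + 1\right) - 132\right) = - 40 \left(-2 - 132\right) = \left(-40\right) \left(-134\right) = 5360$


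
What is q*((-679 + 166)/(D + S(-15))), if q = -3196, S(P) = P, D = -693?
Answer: -136629/59 ≈ -2315.7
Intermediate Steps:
q*((-679 + 166)/(D + S(-15))) = -3196*(-679 + 166)/(-693 - 15) = -(-1639548)/(-708) = -(-1639548)*(-1)/708 = -3196*171/236 = -136629/59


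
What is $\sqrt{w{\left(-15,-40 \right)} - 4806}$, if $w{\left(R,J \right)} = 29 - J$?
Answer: $i \sqrt{4737} \approx 68.826 i$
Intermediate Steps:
$\sqrt{w{\left(-15,-40 \right)} - 4806} = \sqrt{\left(29 - -40\right) - 4806} = \sqrt{\left(29 + 40\right) - 4806} = \sqrt{69 - 4806} = \sqrt{-4737} = i \sqrt{4737}$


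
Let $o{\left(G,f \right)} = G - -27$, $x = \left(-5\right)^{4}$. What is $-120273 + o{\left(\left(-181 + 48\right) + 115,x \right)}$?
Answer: $-120264$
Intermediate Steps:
$x = 625$
$o{\left(G,f \right)} = 27 + G$ ($o{\left(G,f \right)} = G + 27 = 27 + G$)
$-120273 + o{\left(\left(-181 + 48\right) + 115,x \right)} = -120273 + \left(27 + \left(\left(-181 + 48\right) + 115\right)\right) = -120273 + \left(27 + \left(-133 + 115\right)\right) = -120273 + \left(27 - 18\right) = -120273 + 9 = -120264$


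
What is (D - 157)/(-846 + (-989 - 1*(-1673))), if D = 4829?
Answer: -2336/81 ≈ -28.840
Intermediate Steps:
(D - 157)/(-846 + (-989 - 1*(-1673))) = (4829 - 157)/(-846 + (-989 - 1*(-1673))) = 4672/(-846 + (-989 + 1673)) = 4672/(-846 + 684) = 4672/(-162) = 4672*(-1/162) = -2336/81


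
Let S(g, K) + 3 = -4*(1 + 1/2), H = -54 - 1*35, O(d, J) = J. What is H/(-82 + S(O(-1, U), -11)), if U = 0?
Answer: 89/91 ≈ 0.97802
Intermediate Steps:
H = -89 (H = -54 - 35 = -89)
S(g, K) = -9 (S(g, K) = -3 - 4*(1 + 1/2) = -3 - 4*3/2 = -3 - 6 = -9)
H/(-82 + S(O(-1, U), -11)) = -89/(-82 - 9) = -89/(-91) = -89*(-1/91) = 89/91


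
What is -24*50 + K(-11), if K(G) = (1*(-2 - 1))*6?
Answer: -1218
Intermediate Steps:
K(G) = -18 (K(G) = (1*(-3))*6 = -3*6 = -18)
-24*50 + K(-11) = -24*50 - 18 = -1200 - 18 = -1218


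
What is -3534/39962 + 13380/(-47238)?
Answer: -58469221/157310413 ≈ -0.37168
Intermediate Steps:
-3534/39962 + 13380/(-47238) = -3534*1/39962 + 13380*(-1/47238) = -1767/19981 - 2230/7873 = -58469221/157310413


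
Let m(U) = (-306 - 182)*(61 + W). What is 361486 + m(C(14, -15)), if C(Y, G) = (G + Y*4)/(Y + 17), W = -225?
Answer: 441518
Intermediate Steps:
C(Y, G) = (G + 4*Y)/(17 + Y)
m(U) = 80032 (m(U) = (-306 - 182)*(61 - 225) = -488*(-164) = 80032)
361486 + m(C(14, -15)) = 361486 + 80032 = 441518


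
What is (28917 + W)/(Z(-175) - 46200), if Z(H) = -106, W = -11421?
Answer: -8748/23153 ≈ -0.37783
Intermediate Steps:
(28917 + W)/(Z(-175) - 46200) = (28917 - 11421)/(-106 - 46200) = 17496/(-46306) = 17496*(-1/46306) = -8748/23153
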